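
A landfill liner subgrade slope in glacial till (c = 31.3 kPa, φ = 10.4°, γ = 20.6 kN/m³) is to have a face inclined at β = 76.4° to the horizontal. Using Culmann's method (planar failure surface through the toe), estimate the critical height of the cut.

H_c = 9.79 m

Culmann's analysis gives the critical failure plane at α_cr = (β + φ)/2 = (76.4 + 10.4)/2 = 43.4°, and the critical height
H_c = (4c/γ) · sinβ cosφ / [1 − cos(β − φ)]
    = (4·31.3/20.6) · sin76.4°·cos10.4° / [1 − cos(66.0°)]
    = 6.078 · 0.9720·0.9836 / [1 − 0.4067]
    = 6.078 · 0.9560 / 0.5933
    = 9.79 m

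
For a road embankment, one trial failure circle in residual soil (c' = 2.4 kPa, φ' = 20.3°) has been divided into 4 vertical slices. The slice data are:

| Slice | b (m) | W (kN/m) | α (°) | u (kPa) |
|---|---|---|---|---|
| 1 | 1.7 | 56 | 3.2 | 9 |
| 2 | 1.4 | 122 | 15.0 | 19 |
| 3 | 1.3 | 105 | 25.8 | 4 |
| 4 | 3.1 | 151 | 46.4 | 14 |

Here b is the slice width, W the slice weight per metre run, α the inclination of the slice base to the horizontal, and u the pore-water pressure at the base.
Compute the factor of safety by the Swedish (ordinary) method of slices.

Ordinary method of slices: FS = Σ[c'·Δl_i + (W_i cosα_i − u_i·Δl_i)·tanφ'] / Σ W_i sinα_i, with Δl_i = b_i / cosα_i.
Slice 1: Δl = 1.7/cos3.2° = 1.703 m; N'_1 = 56·cos3.2° − 9·1.703 = 40.6; c'Δl = 4.09; W sinα = 3.1
Slice 2: Δl = 1.4/cos15.0° = 1.449 m; N'_2 = 122·cos15.0° − 19·1.449 = 90.3; c'Δl = 3.48; W sinα = 31.6
Slice 3: Δl = 1.3/cos25.8° = 1.444 m; N'_3 = 105·cos25.8° − 4·1.444 = 88.8; c'Δl = 3.47; W sinα = 45.7
Slice 4: Δl = 3.1/cos46.4° = 4.495 m; N'_4 = 151·cos46.4° − 14·4.495 = 41.2; c'Δl = 10.79; W sinα = 109.3
Σc'Δl = 21.8 kN/m; ΣN' = 260.9 kN/m; ΣW sinα = 189.8 kN/m
Resisting = 21.8 + 260.9·tan20.3° = 21.8 + 96.5 = 118.3 kN/m
FS = 118.3 / 189.8 = 0.624

FS = 0.62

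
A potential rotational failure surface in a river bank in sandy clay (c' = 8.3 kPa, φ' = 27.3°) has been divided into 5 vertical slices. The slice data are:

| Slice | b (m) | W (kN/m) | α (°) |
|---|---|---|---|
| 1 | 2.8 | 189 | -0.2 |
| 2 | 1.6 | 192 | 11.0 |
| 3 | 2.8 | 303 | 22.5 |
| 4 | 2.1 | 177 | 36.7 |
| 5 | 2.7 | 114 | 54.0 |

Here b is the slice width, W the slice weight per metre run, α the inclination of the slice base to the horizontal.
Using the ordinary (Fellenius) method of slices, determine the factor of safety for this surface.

Ordinary method of slices: FS = Σ[c'·Δl_i + (W_i cosα_i)·tanφ'] / Σ W_i sinα_i, with Δl_i = b_i / cosα_i.
Slice 1: Δl = 2.8/cos(-0.2°) = 2.800 m; N'_1 = 189·cos(-0.2°) = 189.0; c'Δl = 23.24; W sinα = -0.7
Slice 2: Δl = 1.6/cos11.0° = 1.630 m; N'_2 = 192·cos11.0° = 188.5; c'Δl = 13.53; W sinα = 36.6
Slice 3: Δl = 2.8/cos22.5° = 3.031 m; N'_3 = 303·cos22.5° = 279.9; c'Δl = 25.15; W sinα = 116.0
Slice 4: Δl = 2.1/cos36.7° = 2.619 m; N'_4 = 177·cos36.7° = 141.9; c'Δl = 21.74; W sinα = 105.8
Slice 5: Δl = 2.7/cos54.0° = 4.594 m; N'_5 = 114·cos54.0° = 67.0; c'Δl = 38.13; W sinα = 92.2
Σc'Δl = 121.8 kN/m; ΣN' = 866.3 kN/m; ΣW sinα = 349.9 kN/m
Resisting = 121.8 + 866.3·tan27.3° = 121.8 + 447.1 = 568.9 kN/m
FS = 568.9 / 349.9 = 1.626

FS = 1.63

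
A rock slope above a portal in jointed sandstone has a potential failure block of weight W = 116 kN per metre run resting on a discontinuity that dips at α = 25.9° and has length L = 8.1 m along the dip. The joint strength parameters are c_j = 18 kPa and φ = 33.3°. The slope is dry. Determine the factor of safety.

FS = 4.23

Resolving the block weight along and normal to the plane and applying the Mohr–Coulomb strength on the joint:
N' = W cosα = 116·cos25.9° = 104.3 kN/m
Driving force T = W sinα = 116·sin25.9° = 50.7 kN/m
Resisting force R = c_j·L + N'·tanφ = 18·8.1 + 104.3·tan33.3° = 145.8 + 68.5 = 214.3 kN/m
FS = R / T = 214.3 / 50.7 = 4.230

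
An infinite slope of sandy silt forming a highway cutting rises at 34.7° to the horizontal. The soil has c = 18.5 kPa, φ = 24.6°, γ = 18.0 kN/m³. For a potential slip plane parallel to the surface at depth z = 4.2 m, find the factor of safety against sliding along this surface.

For an infinite slope with a slip plane parallel to the surface (no pore pressure): FS = [c + γz cos²β tanφ] / [γz sinβ cosβ].
γz = 18.0·4.2 = 75.60 kN/m²
Numerator = 18.5 + 75.60·cos²34.7°·tan24.6° = 18.5 + 75.60·0.6759·0.4578 = 41.895 kPa
Denominator = 75.60·sin34.7°·cos34.7° = 75.60·0.5693·0.8221 = 35.383 kPa
FS = 41.895 / 35.383 = 1.184

FS = 1.18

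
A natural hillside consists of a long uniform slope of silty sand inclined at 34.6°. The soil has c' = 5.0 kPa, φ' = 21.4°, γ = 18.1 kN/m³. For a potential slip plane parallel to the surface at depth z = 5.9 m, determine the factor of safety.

FS = 0.67

For an infinite slope with a slip plane parallel to the surface (no pore pressure): FS = [c' + γz cos²β tanφ'] / [γz sinβ cosβ].
γz = 18.1·5.9 = 106.79 kN/m²
Numerator = 5.0 + 106.79·cos²34.6°·tan21.4° = 5.0 + 106.79·0.6776·0.3919 = 33.356 kPa
Denominator = 106.79·sin34.6°·cos34.6° = 106.79·0.5678·0.8231 = 49.915 kPa
FS = 33.356 / 49.915 = 0.668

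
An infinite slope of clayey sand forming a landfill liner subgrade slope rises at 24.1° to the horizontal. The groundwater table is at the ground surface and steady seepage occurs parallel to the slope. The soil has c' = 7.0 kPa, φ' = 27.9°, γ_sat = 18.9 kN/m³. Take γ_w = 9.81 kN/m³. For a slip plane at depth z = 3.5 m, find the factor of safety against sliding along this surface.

With seepage parallel to the slope and the water table at the surface, the effective normal stress on the slip plane uses the buoyant unit weight γ' = γ_sat − γ_w while the driving shear stress uses γ_sat:
FS = [c' + γ' z cos²β tanφ'] / [γ_sat z sinβ cosβ]
γ' = 18.9 − 9.81 = 9.09 kN/m³
Numerator = 7.0 + 9.09·3.5·cos²24.1°·tan27.9° = 7.0 + 9.09·3.5·0.8333·0.5295 = 21.037 kPa
Denominator = 18.9·3.5·sin24.1°·cos24.1° = 18.9·3.5·0.4083·0.9128 = 24.657 kPa
FS = 21.037 / 24.657 = 0.853

FS = 0.85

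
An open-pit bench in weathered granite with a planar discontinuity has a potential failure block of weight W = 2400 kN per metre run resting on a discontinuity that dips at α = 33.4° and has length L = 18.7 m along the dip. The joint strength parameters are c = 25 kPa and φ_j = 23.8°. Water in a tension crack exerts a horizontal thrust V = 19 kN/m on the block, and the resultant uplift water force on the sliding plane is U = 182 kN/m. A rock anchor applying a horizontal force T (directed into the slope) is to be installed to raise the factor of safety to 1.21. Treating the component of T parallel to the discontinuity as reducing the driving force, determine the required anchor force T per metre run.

T = 281 kN/m

Resolving forces along and normal to the sliding plane, with the horizontal anchor force T adding T·sinα to the effective normal force and T·cosα acting up the plane against the driving force:
FS = [cL + (W cosα − U − V sinα + T sinα) tanφ_j] / [W sinα + V cosα − T cosα]
Without the anchor: N' = 1811.2 kN/m, driving T_d = 1337.0 kN/m, resisting R = 25·18.7 + 1811.2·tan23.8° = 1266.3 kN/m, FS = 0.95.
Setting FS = 1.21 and solving for T:
1.21·(1337.0 − T cos33.4°) = 1266.3 + T sin33.4°·tan23.8°
T·(sin33.4°·tan23.8° + 1.21·cos33.4°) = 1.21·1337.0 − 1266.3
T·(0.5505·0.4411 + 1.21·0.8348) = 1617.8 − 1266.3 = 351.5
T·1.2530 = 351.5
T = 280.5 kN/m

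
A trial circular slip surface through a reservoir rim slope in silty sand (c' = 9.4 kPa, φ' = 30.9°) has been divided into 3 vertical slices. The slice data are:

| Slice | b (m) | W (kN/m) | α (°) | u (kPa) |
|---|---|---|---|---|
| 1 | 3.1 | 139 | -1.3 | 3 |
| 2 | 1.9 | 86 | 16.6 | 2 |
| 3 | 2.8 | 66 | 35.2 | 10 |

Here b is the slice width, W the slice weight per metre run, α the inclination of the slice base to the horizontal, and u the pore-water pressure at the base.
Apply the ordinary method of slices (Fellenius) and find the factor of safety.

FS = 3.64

Ordinary method of slices: FS = Σ[c'·Δl_i + (W_i cosα_i − u_i·Δl_i)·tanφ'] / Σ W_i sinα_i, with Δl_i = b_i / cosα_i.
Slice 1: Δl = 3.1/cos(-1.3°) = 3.101 m; N'_1 = 139·cos(-1.3°) − 3·3.101 = 129.7; c'Δl = 29.15; W sinα = -3.2
Slice 2: Δl = 1.9/cos16.6° = 1.983 m; N'_2 = 86·cos16.6° − 2·1.983 = 78.5; c'Δl = 18.64; W sinα = 24.6
Slice 3: Δl = 2.8/cos35.2° = 3.427 m; N'_3 = 66·cos35.2° − 10·3.427 = 19.7; c'Δl = 32.21; W sinα = 38.0
Σc'Δl = 80.0 kN/m; ΣN' = 227.8 kN/m; ΣW sinα = 59.5 kN/m
Resisting = 80.0 + 227.8·tan30.9° = 80.0 + 136.3 = 216.3 kN/m
FS = 216.3 / 59.5 = 3.638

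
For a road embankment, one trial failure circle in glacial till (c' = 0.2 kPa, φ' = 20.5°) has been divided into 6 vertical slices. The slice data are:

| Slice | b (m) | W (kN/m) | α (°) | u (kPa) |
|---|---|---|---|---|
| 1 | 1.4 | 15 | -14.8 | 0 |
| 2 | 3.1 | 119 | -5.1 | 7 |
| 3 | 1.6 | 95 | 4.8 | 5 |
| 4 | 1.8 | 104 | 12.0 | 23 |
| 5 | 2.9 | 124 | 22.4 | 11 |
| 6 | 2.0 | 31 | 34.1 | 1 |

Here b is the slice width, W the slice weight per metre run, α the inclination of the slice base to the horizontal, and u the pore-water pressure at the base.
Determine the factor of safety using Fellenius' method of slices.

Ordinary method of slices: FS = Σ[c'·Δl_i + (W_i cosα_i − u_i·Δl_i)·tanφ'] / Σ W_i sinα_i, with Δl_i = b_i / cosα_i.
Slice 1: Δl = 1.4/cos(-14.8°) = 1.448 m; N'_1 = 15·cos(-14.8°) − 0·1.448 = 14.5; c'Δl = 0.29; W sinα = -3.8
Slice 2: Δl = 3.1/cos(-5.1°) = 3.112 m; N'_2 = 119·cos(-5.1°) − 7·3.112 = 96.7; c'Δl = 0.62; W sinα = -10.6
Slice 3: Δl = 1.6/cos4.8° = 1.606 m; N'_3 = 95·cos4.8° − 5·1.606 = 86.6; c'Δl = 0.32; W sinα = 7.9
Slice 4: Δl = 1.8/cos12.0° = 1.840 m; N'_4 = 104·cos12.0° − 23·1.840 = 59.4; c'Δl = 0.37; W sinα = 21.6
Slice 5: Δl = 2.9/cos22.4° = 3.137 m; N'_5 = 124·cos22.4° − 11·3.137 = 80.1; c'Δl = 0.63; W sinα = 47.3
Slice 6: Δl = 2.0/cos34.1° = 2.415 m; N'_6 = 31·cos34.1° − 1·2.415 = 23.3; c'Δl = 0.48; W sinα = 17.4
Σc'Δl = 2.7 kN/m; ΣN' = 360.7 kN/m; ΣW sinα = 79.8 kN/m
Resisting = 2.7 + 360.7·tan20.5° = 2.7 + 134.9 = 137.6 kN/m
FS = 137.6 / 79.8 = 1.724

FS = 1.72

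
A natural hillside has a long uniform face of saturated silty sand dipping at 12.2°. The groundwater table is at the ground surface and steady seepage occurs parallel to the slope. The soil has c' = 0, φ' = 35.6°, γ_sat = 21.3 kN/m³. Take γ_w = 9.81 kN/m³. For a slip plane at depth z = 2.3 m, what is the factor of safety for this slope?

With seepage parallel to the slope and the water table at the surface, the effective normal stress on the slip plane uses the buoyant unit weight γ' = γ_sat − γ_w while the driving shear stress uses γ_sat:
FS = [c' + γ' z cos²β tanφ'] / [γ_sat z sinβ cosβ]
(For c' = 0 this reduces to FS = (γ'/γ_sat)·tanφ'/tanβ.)
γ' = 21.3 − 9.81 = 11.49 kN/m³
Numerator = 0.0 + 11.49·2.3·cos²12.2°·tan35.6° = 0.0 + 11.49·2.3·0.9553·0.7159 = 18.075 kPa
Denominator = 21.3·2.3·sin12.2°·cos12.2° = 21.3·2.3·0.2113·0.9774 = 10.119 kPa
FS = 18.075 / 10.119 = 1.786

FS = 1.79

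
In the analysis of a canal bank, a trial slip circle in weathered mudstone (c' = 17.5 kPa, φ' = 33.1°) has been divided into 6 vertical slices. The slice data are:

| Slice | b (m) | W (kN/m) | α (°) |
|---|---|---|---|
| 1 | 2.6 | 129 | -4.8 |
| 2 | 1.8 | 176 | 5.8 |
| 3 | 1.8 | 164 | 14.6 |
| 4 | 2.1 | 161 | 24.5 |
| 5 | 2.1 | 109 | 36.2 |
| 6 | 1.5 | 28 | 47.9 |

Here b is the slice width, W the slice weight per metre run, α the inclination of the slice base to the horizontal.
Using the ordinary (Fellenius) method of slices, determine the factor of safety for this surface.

Ordinary method of slices: FS = Σ[c'·Δl_i + (W_i cosα_i)·tanφ'] / Σ W_i sinα_i, with Δl_i = b_i / cosα_i.
Slice 1: Δl = 2.6/cos(-4.8°) = 2.609 m; N'_1 = 129·cos(-4.8°) = 128.5; c'Δl = 45.66; W sinα = -10.8
Slice 2: Δl = 1.8/cos5.8° = 1.809 m; N'_2 = 176·cos5.8° = 175.1; c'Δl = 31.66; W sinα = 17.8
Slice 3: Δl = 1.8/cos14.6° = 1.860 m; N'_3 = 164·cos14.6° = 158.7; c'Δl = 32.55; W sinα = 41.3
Slice 4: Δl = 2.1/cos24.5° = 2.308 m; N'_4 = 161·cos24.5° = 146.5; c'Δl = 40.39; W sinα = 66.8
Slice 5: Δl = 2.1/cos36.2° = 2.602 m; N'_5 = 109·cos36.2° = 88.0; c'Δl = 45.54; W sinα = 64.4
Slice 6: Δl = 1.5/cos47.9° = 2.237 m; N'_6 = 28·cos47.9° = 18.8; c'Δl = 39.15; W sinα = 20.8
Σc'Δl = 235.0 kN/m; ΣN' = 715.6 kN/m; ΣW sinα = 200.2 kN/m
Resisting = 235.0 + 715.6·tan33.1° = 235.0 + 466.5 = 701.4 kN/m
FS = 701.4 / 200.2 = 3.503

FS = 3.50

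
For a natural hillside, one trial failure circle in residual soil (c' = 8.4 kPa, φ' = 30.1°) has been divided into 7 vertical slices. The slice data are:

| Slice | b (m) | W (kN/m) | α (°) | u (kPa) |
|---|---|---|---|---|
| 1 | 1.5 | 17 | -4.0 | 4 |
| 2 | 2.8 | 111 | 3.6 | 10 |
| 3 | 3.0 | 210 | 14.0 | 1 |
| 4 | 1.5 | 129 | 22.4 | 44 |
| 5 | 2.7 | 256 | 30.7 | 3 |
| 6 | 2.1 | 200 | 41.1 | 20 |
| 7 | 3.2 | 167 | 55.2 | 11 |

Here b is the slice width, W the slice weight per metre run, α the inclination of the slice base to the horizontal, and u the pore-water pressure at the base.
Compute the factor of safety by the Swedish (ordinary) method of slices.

Ordinary method of slices: FS = Σ[c'·Δl_i + (W_i cosα_i − u_i·Δl_i)·tanφ'] / Σ W_i sinα_i, with Δl_i = b_i / cosα_i.
Slice 1: Δl = 1.5/cos(-4.0°) = 1.504 m; N'_1 = 17·cos(-4.0°) − 4·1.504 = 10.9; c'Δl = 12.63; W sinα = -1.2
Slice 2: Δl = 2.8/cos3.6° = 2.806 m; N'_2 = 111·cos3.6° − 10·2.806 = 82.7; c'Δl = 23.57; W sinα = 7.0
Slice 3: Δl = 3.0/cos14.0° = 3.092 m; N'_3 = 210·cos14.0° − 1·3.092 = 200.7; c'Δl = 25.97; W sinα = 50.8
Slice 4: Δl = 1.5/cos22.4° = 1.622 m; N'_4 = 129·cos22.4° − 44·1.622 = 47.9; c'Δl = 13.63; W sinα = 49.2
Slice 5: Δl = 2.7/cos30.7° = 3.140 m; N'_5 = 256·cos30.7° − 3·3.140 = 210.7; c'Δl = 26.38; W sinα = 130.7
Slice 6: Δl = 2.1/cos41.1° = 2.787 m; N'_6 = 200·cos41.1° − 20·2.787 = 95.0; c'Δl = 23.41; W sinα = 131.5
Slice 7: Δl = 3.2/cos55.2° = 5.607 m; N'_7 = 167·cos55.2° − 11·5.607 = 33.6; c'Δl = 47.10; W sinα = 137.1
Σc'Δl = 172.7 kN/m; ΣN' = 681.5 kN/m; ΣW sinα = 505.1 kN/m
Resisting = 172.7 + 681.5·tan30.1° = 172.7 + 395.1 = 567.8 kN/m
FS = 567.8 / 505.1 = 1.124

FS = 1.12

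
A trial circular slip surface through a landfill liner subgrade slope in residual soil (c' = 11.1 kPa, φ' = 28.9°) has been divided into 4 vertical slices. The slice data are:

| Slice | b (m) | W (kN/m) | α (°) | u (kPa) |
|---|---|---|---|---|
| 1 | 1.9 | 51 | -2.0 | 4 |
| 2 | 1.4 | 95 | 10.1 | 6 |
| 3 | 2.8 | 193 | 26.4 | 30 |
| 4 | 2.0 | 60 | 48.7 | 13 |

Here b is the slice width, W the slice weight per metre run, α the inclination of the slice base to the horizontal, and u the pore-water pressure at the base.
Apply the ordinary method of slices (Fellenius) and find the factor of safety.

Ordinary method of slices: FS = Σ[c'·Δl_i + (W_i cosα_i − u_i·Δl_i)·tanφ'] / Σ W_i sinα_i, with Δl_i = b_i / cosα_i.
Slice 1: Δl = 1.9/cos(-2.0°) = 1.901 m; N'_1 = 51·cos(-2.0°) − 4·1.901 = 43.4; c'Δl = 21.10; W sinα = -1.8
Slice 2: Δl = 1.4/cos10.1° = 1.422 m; N'_2 = 95·cos10.1° − 6·1.422 = 85.0; c'Δl = 15.78; W sinα = 16.7
Slice 3: Δl = 2.8/cos26.4° = 3.126 m; N'_3 = 193·cos26.4° − 30·3.126 = 79.1; c'Δl = 34.70; W sinα = 85.8
Slice 4: Δl = 2.0/cos48.7° = 3.030 m; N'_4 = 60·cos48.7° − 13·3.030 = 0.2; c'Δl = 33.64; W sinα = 45.1
Σc'Δl = 105.2 kN/m; ΣN' = 207.7 kN/m; ΣW sinα = 145.8 kN/m
Resisting = 105.2 + 207.7·tan28.9° = 105.2 + 114.6 = 219.9 kN/m
FS = 219.9 / 145.8 = 1.508

FS = 1.51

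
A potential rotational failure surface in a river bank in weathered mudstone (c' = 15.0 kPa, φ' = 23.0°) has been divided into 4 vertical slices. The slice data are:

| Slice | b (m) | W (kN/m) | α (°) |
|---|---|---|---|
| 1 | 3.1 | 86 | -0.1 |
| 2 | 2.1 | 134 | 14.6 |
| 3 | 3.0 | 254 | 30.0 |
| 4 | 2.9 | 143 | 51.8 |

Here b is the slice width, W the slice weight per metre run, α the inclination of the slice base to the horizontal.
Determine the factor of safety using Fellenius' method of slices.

Ordinary method of slices: FS = Σ[c'·Δl_i + (W_i cosα_i)·tanφ'] / Σ W_i sinα_i, with Δl_i = b_i / cosα_i.
Slice 1: Δl = 3.1/cos(-0.1°) = 3.100 m; N'_1 = 86·cos(-0.1°) = 86.0; c'Δl = 46.50; W sinα = -0.2
Slice 2: Δl = 2.1/cos14.6° = 2.170 m; N'_2 = 134·cos14.6° = 129.7; c'Δl = 32.55; W sinα = 33.8
Slice 3: Δl = 3.0/cos30.0° = 3.464 m; N'_3 = 254·cos30.0° = 220.0; c'Δl = 51.96; W sinα = 127.0
Slice 4: Δl = 2.9/cos51.8° = 4.689 m; N'_4 = 143·cos51.8° = 88.4; c'Δl = 70.34; W sinα = 112.4
Σc'Δl = 201.4 kN/m; ΣN' = 524.1 kN/m; ΣW sinα = 273.0 kN/m
Resisting = 201.4 + 524.1·tan23.0° = 201.4 + 222.5 = 423.8 kN/m
FS = 423.8 / 273.0 = 1.552

FS = 1.55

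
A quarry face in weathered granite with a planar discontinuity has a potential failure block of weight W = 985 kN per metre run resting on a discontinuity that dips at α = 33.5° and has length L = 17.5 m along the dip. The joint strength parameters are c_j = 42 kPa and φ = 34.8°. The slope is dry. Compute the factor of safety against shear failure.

FS = 2.40

Resolving the block weight along and normal to the plane and applying the Mohr–Coulomb strength on the joint:
N' = W cosα = 985·cos33.5° = 821.4 kN/m
Driving force T = W sinα = 985·sin33.5° = 543.7 kN/m
Resisting force R = c_j·L + N'·tanφ = 42·17.5 + 821.4·tan34.8° = 735.0 + 570.9 = 1305.9 kN/m
FS = R / T = 1305.9 / 543.7 = 2.402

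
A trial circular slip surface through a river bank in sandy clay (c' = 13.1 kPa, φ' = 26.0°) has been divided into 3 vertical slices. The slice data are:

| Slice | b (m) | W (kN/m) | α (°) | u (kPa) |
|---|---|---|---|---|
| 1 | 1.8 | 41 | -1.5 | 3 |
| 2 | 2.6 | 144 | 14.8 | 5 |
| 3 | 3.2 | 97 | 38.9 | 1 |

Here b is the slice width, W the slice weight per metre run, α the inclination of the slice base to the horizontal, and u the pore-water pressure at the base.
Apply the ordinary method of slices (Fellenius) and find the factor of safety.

Ordinary method of slices: FS = Σ[c'·Δl_i + (W_i cosα_i − u_i·Δl_i)·tanφ'] / Σ W_i sinα_i, with Δl_i = b_i / cosα_i.
Slice 1: Δl = 1.8/cos(-1.5°) = 1.801 m; N'_1 = 41·cos(-1.5°) − 3·1.801 = 35.6; c'Δl = 23.59; W sinα = -1.1
Slice 2: Δl = 2.6/cos14.8° = 2.689 m; N'_2 = 144·cos14.8° − 5·2.689 = 125.8; c'Δl = 35.23; W sinα = 36.8
Slice 3: Δl = 3.2/cos38.9° = 4.112 m; N'_3 = 97·cos38.9° − 1·4.112 = 71.4; c'Δl = 53.86; W sinα = 60.9
Σc'Δl = 112.7 kN/m; ΣN' = 232.7 kN/m; ΣW sinα = 96.6 kN/m
Resisting = 112.7 + 232.7·tan26.0° = 112.7 + 113.5 = 226.2 kN/m
FS = 226.2 / 96.6 = 2.341

FS = 2.34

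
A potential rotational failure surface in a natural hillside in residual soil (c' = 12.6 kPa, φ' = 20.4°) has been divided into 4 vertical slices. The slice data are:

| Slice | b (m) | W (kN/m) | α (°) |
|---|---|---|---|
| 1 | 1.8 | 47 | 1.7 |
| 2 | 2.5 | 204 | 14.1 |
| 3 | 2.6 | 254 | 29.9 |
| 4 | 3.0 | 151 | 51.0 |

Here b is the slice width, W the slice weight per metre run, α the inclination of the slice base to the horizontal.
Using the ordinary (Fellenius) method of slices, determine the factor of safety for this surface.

FS = 1.22

Ordinary method of slices: FS = Σ[c'·Δl_i + (W_i cosα_i)·tanφ'] / Σ W_i sinα_i, with Δl_i = b_i / cosα_i.
Slice 1: Δl = 1.8/cos1.7° = 1.801 m; N'_1 = 47·cos1.7° = 47.0; c'Δl = 22.69; W sinα = 1.4
Slice 2: Δl = 2.5/cos14.1° = 2.578 m; N'_2 = 204·cos14.1° = 197.9; c'Δl = 32.48; W sinα = 49.7
Slice 3: Δl = 2.6/cos29.9° = 2.999 m; N'_3 = 254·cos29.9° = 220.2; c'Δl = 37.79; W sinα = 126.6
Slice 4: Δl = 3.0/cos51.0° = 4.767 m; N'_4 = 151·cos51.0° = 95.0; c'Δl = 60.06; W sinα = 117.3
Σc'Δl = 153.0 kN/m; ΣN' = 560.1 kN/m; ΣW sinα = 295.1 kN/m
Resisting = 153.0 + 560.1·tan20.4° = 153.0 + 208.3 = 361.3 kN/m
FS = 361.3 / 295.1 = 1.225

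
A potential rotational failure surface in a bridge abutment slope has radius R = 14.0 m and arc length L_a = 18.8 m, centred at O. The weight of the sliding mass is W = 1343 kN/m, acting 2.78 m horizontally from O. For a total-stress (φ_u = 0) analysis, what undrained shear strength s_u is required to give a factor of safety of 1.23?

FS = s_u·L_a·R / (W·d), so s_u = FS·W·d / (L_a·R).
s_u = 1.23·1343·2.78 / (18.80·14.0) = 4592.3 / 263.20 = 17.45 kPa

s_u = 17.4 kPa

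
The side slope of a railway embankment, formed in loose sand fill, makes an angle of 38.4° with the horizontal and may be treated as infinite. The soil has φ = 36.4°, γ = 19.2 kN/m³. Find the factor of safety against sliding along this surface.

FS = 0.93

For a dry cohesionless infinite slope the factor of safety is FS = tanφ / tanβ.
FS = tan36.4° / tan38.4° = 0.7373 / 0.7926 = 0.930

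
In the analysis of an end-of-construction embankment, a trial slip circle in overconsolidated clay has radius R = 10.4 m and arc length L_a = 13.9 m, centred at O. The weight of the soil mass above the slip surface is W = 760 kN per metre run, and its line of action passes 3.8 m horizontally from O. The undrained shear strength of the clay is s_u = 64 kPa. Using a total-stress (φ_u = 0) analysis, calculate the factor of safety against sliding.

FS = 3.20

Taking moments about the centre O, the resisting moment is provided by the undrained shear strength acting along the arc:
M_R = s_u·L_a·R = 64·13.90·10.4 = 9251.8 kN·m/m
M_D = W·d = 760·3.8 = 2888.0 kN·m/m
FS = M_R / M_D = 9251.8 / 2888.0 = 3.204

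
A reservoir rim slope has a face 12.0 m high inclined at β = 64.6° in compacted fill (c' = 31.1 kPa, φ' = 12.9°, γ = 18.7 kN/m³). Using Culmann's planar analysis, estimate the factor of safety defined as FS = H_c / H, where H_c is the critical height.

H_c = (4c'/γ) · sinβ cosφ' / [1 − cos(β − φ')]
    = (4·31.1/18.7) · sin64.6°·cos12.9° / [1 − cos51.7°]
    = 6.652 · 0.8805 / 0.3802 = 15.41 m
FS = H_c / H = 15.41 / 12.0 = 1.284

FS = 1.28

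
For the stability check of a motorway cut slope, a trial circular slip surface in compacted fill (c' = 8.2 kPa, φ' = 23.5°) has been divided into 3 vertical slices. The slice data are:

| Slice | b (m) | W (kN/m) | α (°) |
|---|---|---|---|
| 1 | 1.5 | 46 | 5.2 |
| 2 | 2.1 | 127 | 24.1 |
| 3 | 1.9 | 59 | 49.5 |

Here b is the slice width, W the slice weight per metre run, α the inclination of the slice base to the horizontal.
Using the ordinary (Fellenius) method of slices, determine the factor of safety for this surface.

Ordinary method of slices: FS = Σ[c'·Δl_i + (W_i cosα_i)·tanφ'] / Σ W_i sinα_i, with Δl_i = b_i / cosα_i.
Slice 1: Δl = 1.5/cos5.2° = 1.506 m; N'_1 = 46·cos5.2° = 45.8; c'Δl = 12.35; W sinα = 4.2
Slice 2: Δl = 2.1/cos24.1° = 2.301 m; N'_2 = 127·cos24.1° = 115.9; c'Δl = 18.86; W sinα = 51.9
Slice 3: Δl = 1.9/cos49.5° = 2.926 m; N'_3 = 59·cos49.5° = 38.3; c'Δl = 23.99; W sinα = 44.9
Σc'Δl = 55.2 kN/m; ΣN' = 200.1 kN/m; ΣW sinα = 100.9 kN/m
Resisting = 55.2 + 200.1·tan23.5° = 55.2 + 87.0 = 142.2 kN/m
FS = 142.2 / 100.9 = 1.409

FS = 1.41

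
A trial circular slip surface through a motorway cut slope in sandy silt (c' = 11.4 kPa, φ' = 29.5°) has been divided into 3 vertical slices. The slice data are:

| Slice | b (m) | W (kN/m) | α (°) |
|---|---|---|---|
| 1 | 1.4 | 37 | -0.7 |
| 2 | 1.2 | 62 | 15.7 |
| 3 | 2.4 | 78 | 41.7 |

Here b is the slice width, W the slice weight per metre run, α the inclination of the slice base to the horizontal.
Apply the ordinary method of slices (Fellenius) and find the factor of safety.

FS = 2.26

Ordinary method of slices: FS = Σ[c'·Δl_i + (W_i cosα_i)·tanφ'] / Σ W_i sinα_i, with Δl_i = b_i / cosα_i.
Slice 1: Δl = 1.4/cos(-0.7°) = 1.400 m; N'_1 = 37·cos(-0.7°) = 37.0; c'Δl = 15.96; W sinα = -0.5
Slice 2: Δl = 1.2/cos15.7° = 1.247 m; N'_2 = 62·cos15.7° = 59.7; c'Δl = 14.21; W sinα = 16.8
Slice 3: Δl = 2.4/cos41.7° = 3.214 m; N'_3 = 78·cos41.7° = 58.2; c'Δl = 36.64; W sinα = 51.9
Σc'Δl = 66.8 kN/m; ΣN' = 154.9 kN/m; ΣW sinα = 68.2 kN/m
Resisting = 66.8 + 154.9·tan29.5° = 66.8 + 87.7 = 154.5 kN/m
FS = 154.5 / 68.2 = 2.264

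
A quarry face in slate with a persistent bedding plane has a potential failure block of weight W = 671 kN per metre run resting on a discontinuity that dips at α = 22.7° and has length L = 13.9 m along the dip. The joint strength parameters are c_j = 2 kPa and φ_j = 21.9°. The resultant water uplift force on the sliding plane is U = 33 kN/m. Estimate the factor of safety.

FS = 1.02

Resolving the block weight along and normal to the plane and applying the Mohr–Coulomb strength on the joint:
N' = W cosα − U = 671·cos22.7° − 33 = 586.0 kN/m
Driving force T = W sinα = 671·sin22.7° = 258.9 kN/m
Resisting force R = c_j·L + N'·tanφ_j = 2·13.9 + 586.0·tan21.9° = 27.8 + 235.6 = 263.4 kN/m
FS = R / T = 263.4 / 258.9 = 1.017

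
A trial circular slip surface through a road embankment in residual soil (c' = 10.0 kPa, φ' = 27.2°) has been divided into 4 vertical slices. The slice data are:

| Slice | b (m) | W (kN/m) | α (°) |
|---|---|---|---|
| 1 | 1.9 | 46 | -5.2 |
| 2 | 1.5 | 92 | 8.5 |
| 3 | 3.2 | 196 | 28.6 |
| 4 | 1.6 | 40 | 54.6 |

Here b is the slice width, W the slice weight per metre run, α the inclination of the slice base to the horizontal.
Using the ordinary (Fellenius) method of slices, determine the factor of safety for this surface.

Ordinary method of slices: FS = Σ[c'·Δl_i + (W_i cosα_i)·tanφ'] / Σ W_i sinα_i, with Δl_i = b_i / cosα_i.
Slice 1: Δl = 1.9/cos(-5.2°) = 1.908 m; N'_1 = 46·cos(-5.2°) = 45.8; c'Δl = 19.08; W sinα = -4.2
Slice 2: Δl = 1.5/cos8.5° = 1.517 m; N'_2 = 92·cos8.5° = 91.0; c'Δl = 15.17; W sinα = 13.6
Slice 3: Δl = 3.2/cos28.6° = 3.645 m; N'_3 = 196·cos28.6° = 172.1; c'Δl = 36.45; W sinα = 93.8
Slice 4: Δl = 1.6/cos54.6° = 2.762 m; N'_4 = 40·cos54.6° = 23.2; c'Δl = 27.62; W sinα = 32.6
Σc'Δl = 98.3 kN/m; ΣN' = 332.1 kN/m; ΣW sinα = 135.9 kN/m
Resisting = 98.3 + 332.1·tan27.2° = 98.3 + 170.7 = 269.0 kN/m
FS = 269.0 / 135.9 = 1.980

FS = 1.98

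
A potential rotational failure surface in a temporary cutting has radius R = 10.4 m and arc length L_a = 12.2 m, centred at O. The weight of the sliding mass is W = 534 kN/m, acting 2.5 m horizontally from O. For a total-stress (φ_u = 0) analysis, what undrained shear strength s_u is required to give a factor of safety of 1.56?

s_u = 16.4 kPa

FS = s_u·L_a·R / (W·d), so s_u = FS·W·d / (L_a·R).
s_u = 1.56·534·2.5 / (12.20·10.4) = 2082.6 / 126.88 = 16.41 kPa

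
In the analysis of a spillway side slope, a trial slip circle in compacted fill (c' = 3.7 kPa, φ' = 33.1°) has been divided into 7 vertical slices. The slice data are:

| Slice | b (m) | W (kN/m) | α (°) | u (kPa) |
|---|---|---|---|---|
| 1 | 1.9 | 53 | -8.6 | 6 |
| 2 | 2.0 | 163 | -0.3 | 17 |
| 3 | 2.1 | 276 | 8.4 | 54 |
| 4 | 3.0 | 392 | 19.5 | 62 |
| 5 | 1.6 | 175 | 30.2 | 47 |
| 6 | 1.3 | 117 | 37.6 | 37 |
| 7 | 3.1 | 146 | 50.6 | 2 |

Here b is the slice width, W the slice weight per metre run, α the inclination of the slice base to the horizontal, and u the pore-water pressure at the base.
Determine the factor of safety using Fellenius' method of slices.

FS = 1.17

Ordinary method of slices: FS = Σ[c'·Δl_i + (W_i cosα_i − u_i·Δl_i)·tanφ'] / Σ W_i sinα_i, with Δl_i = b_i / cosα_i.
Slice 1: Δl = 1.9/cos(-8.6°) = 1.922 m; N'_1 = 53·cos(-8.6°) − 6·1.922 = 40.9; c'Δl = 7.11; W sinα = -7.9
Slice 2: Δl = 2.0/cos(-0.3°) = 2.000 m; N'_2 = 163·cos(-0.3°) − 17·2.000 = 129.0; c'Δl = 7.40; W sinα = -0.9
Slice 3: Δl = 2.1/cos8.4° = 2.123 m; N'_3 = 276·cos8.4° − 54·2.123 = 158.4; c'Δl = 7.85; W sinα = 40.3
Slice 4: Δl = 3.0/cos19.5° = 3.183 m; N'_4 = 392·cos19.5° − 62·3.183 = 172.2; c'Δl = 11.78; W sinα = 130.9
Slice 5: Δl = 1.6/cos30.2° = 1.851 m; N'_5 = 175·cos30.2° − 47·1.851 = 64.2; c'Δl = 6.85; W sinα = 88.0
Slice 6: Δl = 1.3/cos37.6° = 1.641 m; N'_6 = 117·cos37.6° − 37·1.641 = 32.0; c'Δl = 6.07; W sinα = 71.4
Slice 7: Δl = 3.1/cos50.6° = 4.884 m; N'_7 = 146·cos50.6° − 2·4.884 = 82.9; c'Δl = 18.07; W sinα = 112.8
Σc'Δl = 65.1 kN/m; ΣN' = 679.6 kN/m; ΣW sinα = 434.6 kN/m
Resisting = 65.1 + 679.6·tan33.1° = 65.1 + 443.0 = 508.2 kN/m
FS = 508.2 / 434.6 = 1.169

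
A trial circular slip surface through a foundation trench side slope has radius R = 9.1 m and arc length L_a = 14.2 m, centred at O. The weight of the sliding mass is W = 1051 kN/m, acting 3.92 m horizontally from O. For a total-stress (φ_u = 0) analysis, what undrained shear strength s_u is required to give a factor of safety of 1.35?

FS = s_u·L_a·R / (W·d), so s_u = FS·W·d / (L_a·R).
s_u = 1.35·1051·3.92 / (14.20·9.1) = 5561.9 / 129.22 = 43.04 kPa

s_u = 43.0 kPa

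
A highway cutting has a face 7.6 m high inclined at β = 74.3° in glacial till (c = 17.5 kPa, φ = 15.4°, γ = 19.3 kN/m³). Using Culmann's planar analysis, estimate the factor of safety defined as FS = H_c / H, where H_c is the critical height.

FS = 0.92

H_c = (4c/γ) · sinβ cosφ / [1 − cos(β − φ)]
    = (4·17.5/19.3) · sin74.3°·cos15.4° / [1 − cos58.9°]
    = 3.627 · 0.9281 / 0.4835 = 6.96 m
FS = H_c / H = 6.96 / 7.6 = 0.916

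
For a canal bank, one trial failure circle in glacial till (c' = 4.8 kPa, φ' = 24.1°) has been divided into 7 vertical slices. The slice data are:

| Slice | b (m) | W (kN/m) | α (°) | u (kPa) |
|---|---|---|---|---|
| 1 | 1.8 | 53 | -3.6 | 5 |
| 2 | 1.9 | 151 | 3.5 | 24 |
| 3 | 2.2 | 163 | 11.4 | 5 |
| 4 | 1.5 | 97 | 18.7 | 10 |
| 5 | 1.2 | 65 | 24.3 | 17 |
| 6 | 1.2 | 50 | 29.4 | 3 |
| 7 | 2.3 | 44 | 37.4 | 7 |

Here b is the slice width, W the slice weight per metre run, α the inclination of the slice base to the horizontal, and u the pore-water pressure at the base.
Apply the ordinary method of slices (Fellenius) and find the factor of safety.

Ordinary method of slices: FS = Σ[c'·Δl_i + (W_i cosα_i − u_i·Δl_i)·tanφ'] / Σ W_i sinα_i, with Δl_i = b_i / cosα_i.
Slice 1: Δl = 1.8/cos(-3.6°) = 1.804 m; N'_1 = 53·cos(-3.6°) − 5·1.804 = 43.9; c'Δl = 8.66; W sinα = -3.3
Slice 2: Δl = 1.9/cos3.5° = 1.904 m; N'_2 = 151·cos3.5° − 24·1.904 = 105.0; c'Δl = 9.14; W sinα = 9.2
Slice 3: Δl = 2.2/cos11.4° = 2.244 m; N'_3 = 163·cos11.4° − 5·2.244 = 148.6; c'Δl = 10.77; W sinα = 32.2
Slice 4: Δl = 1.5/cos18.7° = 1.584 m; N'_4 = 97·cos18.7° − 10·1.584 = 76.0; c'Δl = 7.60; W sinα = 31.1
Slice 5: Δl = 1.2/cos24.3° = 1.317 m; N'_5 = 65·cos24.3° − 17·1.317 = 36.9; c'Δl = 6.32; W sinα = 26.7
Slice 6: Δl = 1.2/cos29.4° = 1.377 m; N'_6 = 50·cos29.4° − 3·1.377 = 39.4; c'Δl = 6.61; W sinα = 24.5
Slice 7: Δl = 2.3/cos37.4° = 2.895 m; N'_7 = 44·cos37.4° − 7·2.895 = 14.7; c'Δl = 13.90; W sinα = 26.7
Σc'Δl = 63.0 kN/m; ΣN' = 464.5 kN/m; ΣW sinα = 147.2 kN/m
Resisting = 63.0 + 464.5·tan24.1° = 63.0 + 207.8 = 270.8 kN/m
FS = 270.8 / 147.2 = 1.839

FS = 1.84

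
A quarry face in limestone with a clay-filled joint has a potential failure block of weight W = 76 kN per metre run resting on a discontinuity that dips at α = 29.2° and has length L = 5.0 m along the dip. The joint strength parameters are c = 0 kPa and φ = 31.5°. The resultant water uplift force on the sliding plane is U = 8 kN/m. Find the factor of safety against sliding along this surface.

Resolving the block weight along and normal to the plane and applying the Mohr–Coulomb strength on the joint:
N' = W cosα − U = 76·cos29.2° − 8 = 58.3 kN/m
Driving force T = W sinα = 76·sin29.2° = 37.1 kN/m
Resisting force R = c·L + N'·tanφ = 0·5.0 + 58.3·tan31.5° = 0.0 + 35.8 = 35.8 kN/m
FS = R / T = 35.8 / 37.1 = 0.964

FS = 0.96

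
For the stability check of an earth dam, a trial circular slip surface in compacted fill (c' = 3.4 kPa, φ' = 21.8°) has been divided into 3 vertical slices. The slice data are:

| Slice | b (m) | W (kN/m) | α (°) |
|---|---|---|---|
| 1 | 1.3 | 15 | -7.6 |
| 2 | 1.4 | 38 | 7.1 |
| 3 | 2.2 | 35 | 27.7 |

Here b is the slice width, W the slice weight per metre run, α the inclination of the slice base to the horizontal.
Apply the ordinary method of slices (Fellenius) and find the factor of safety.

Ordinary method of slices: FS = Σ[c'·Δl_i + (W_i cosα_i)·tanφ'] / Σ W_i sinα_i, with Δl_i = b_i / cosα_i.
Slice 1: Δl = 1.3/cos(-7.6°) = 1.312 m; N'_1 = 15·cos(-7.6°) = 14.9; c'Δl = 4.46; W sinα = -2.0
Slice 2: Δl = 1.4/cos7.1° = 1.411 m; N'_2 = 38·cos7.1° = 37.7; c'Δl = 4.80; W sinα = 4.7
Slice 3: Δl = 2.2/cos27.7° = 2.485 m; N'_3 = 35·cos27.7° = 31.0; c'Δl = 8.45; W sinα = 16.3
Σc'Δl = 17.7 kN/m; ΣN' = 83.6 kN/m; ΣW sinα = 19.0 kN/m
Resisting = 17.7 + 83.6·tan21.8° = 17.7 + 33.4 = 51.1 kN/m
FS = 51.1 / 19.0 = 2.693

FS = 2.69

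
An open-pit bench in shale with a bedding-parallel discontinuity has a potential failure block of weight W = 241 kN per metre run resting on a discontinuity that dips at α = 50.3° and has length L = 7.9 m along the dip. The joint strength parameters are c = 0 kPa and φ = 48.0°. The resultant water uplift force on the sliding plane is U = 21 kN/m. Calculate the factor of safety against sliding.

Resolving the block weight along and normal to the plane and applying the Mohr–Coulomb strength on the joint:
N' = W cosα − U = 241·cos50.3° − 21 = 132.9 kN/m
Driving force T = W sinα = 241·sin50.3° = 185.4 kN/m
Resisting force R = c·L + N'·tanφ = 0·7.9 + 132.9·tan48.0° = 0.0 + 147.6 = 147.6 kN/m
FS = R / T = 147.6 / 185.4 = 0.796

FS = 0.80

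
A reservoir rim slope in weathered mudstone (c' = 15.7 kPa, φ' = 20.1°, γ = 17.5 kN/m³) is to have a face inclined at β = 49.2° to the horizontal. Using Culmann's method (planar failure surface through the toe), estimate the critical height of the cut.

H_c = 20.21 m

Culmann's analysis gives the critical failure plane at α_cr = (β + φ')/2 = (49.2 + 20.1)/2 = 34.7°, and the critical height
H_c = (4c'/γ) · sinβ cosφ' / [1 − cos(β − φ')]
    = (4·15.7/17.5) · sin49.2°·cos20.1° / [1 − cos(29.1°)]
    = 3.589 · 0.7570·0.9391 / [1 − 0.8738]
    = 3.589 · 0.7109 / 0.1262
    = 20.21 m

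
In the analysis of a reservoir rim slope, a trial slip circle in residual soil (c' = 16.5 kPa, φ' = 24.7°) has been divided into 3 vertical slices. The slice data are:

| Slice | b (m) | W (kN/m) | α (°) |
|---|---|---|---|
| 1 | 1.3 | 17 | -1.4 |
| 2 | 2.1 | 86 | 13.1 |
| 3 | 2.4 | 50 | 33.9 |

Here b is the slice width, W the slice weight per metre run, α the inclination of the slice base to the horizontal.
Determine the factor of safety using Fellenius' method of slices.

Ordinary method of slices: FS = Σ[c'·Δl_i + (W_i cosα_i)·tanφ'] / Σ W_i sinα_i, with Δl_i = b_i / cosα_i.
Slice 1: Δl = 1.3/cos(-1.4°) = 1.300 m; N'_1 = 17·cos(-1.4°) = 17.0; c'Δl = 21.46; W sinα = -0.4
Slice 2: Δl = 2.1/cos13.1° = 2.156 m; N'_2 = 86·cos13.1° = 83.8; c'Δl = 35.58; W sinα = 19.5
Slice 3: Δl = 2.4/cos33.9° = 2.892 m; N'_3 = 50·cos33.9° = 41.5; c'Δl = 47.71; W sinα = 27.9
Σc'Δl = 104.7 kN/m; ΣN' = 142.3 kN/m; ΣW sinα = 47.0 kN/m
Resisting = 104.7 + 142.3·tan24.7° = 104.7 + 65.4 = 170.2 kN/m
FS = 170.2 / 47.0 = 3.623

FS = 3.62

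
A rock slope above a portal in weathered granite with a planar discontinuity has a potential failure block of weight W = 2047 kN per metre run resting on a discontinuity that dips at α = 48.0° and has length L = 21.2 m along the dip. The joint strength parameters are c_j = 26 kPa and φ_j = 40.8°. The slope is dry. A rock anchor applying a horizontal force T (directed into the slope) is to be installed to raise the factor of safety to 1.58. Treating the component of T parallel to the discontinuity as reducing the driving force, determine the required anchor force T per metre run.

T = 394 kN/m

Resolving forces along and normal to the sliding plane, with the horizontal anchor force T adding T·sinα to the effective normal force and T·cosα acting up the plane against the driving force:
FS = [c_jL + (W cosα + T sinα) tanφ_j] / [W sinα − T cosα]
Without the anchor: N' = 1369.7 kN/m, driving T_d = 1521.2 kN/m, resisting R = 26·21.2 + 1369.7·tan40.8° = 1733.5 kN/m, FS = 1.14.
Setting FS = 1.58 and solving for T:
1.58·(1521.2 − T cos48.0°) = 1733.5 + T sin48.0°·tan40.8°
T·(sin48.0°·tan40.8° + 1.58·cos48.0°) = 1.58·1521.2 − 1733.5
T·(0.7431·0.8632 + 1.58·0.6691) = 2403.5 − 1733.5 = 670.0
T·1.6987 = 670.0
T = 394.4 kN/m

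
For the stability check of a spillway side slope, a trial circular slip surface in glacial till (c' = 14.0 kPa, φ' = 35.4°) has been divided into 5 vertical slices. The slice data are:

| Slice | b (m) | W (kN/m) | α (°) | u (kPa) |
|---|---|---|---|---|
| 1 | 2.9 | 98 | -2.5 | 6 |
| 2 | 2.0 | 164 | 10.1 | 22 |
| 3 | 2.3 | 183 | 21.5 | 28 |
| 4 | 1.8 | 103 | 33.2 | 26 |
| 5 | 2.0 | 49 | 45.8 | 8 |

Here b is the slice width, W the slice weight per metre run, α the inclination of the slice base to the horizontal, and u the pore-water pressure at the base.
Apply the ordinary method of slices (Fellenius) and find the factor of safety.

Ordinary method of slices: FS = Σ[c'·Δl_i + (W_i cosα_i − u_i·Δl_i)·tanφ'] / Σ W_i sinα_i, with Δl_i = b_i / cosα_i.
Slice 1: Δl = 2.9/cos(-2.5°) = 2.903 m; N'_1 = 98·cos(-2.5°) − 6·2.903 = 80.5; c'Δl = 40.64; W sinα = -4.3
Slice 2: Δl = 2.0/cos10.1° = 2.031 m; N'_2 = 164·cos10.1° − 22·2.031 = 116.8; c'Δl = 28.44; W sinα = 28.8
Slice 3: Δl = 2.3/cos21.5° = 2.472 m; N'_3 = 183·cos21.5° − 28·2.472 = 101.1; c'Δl = 34.61; W sinα = 67.1
Slice 4: Δl = 1.8/cos33.2° = 2.151 m; N'_4 = 103·cos33.2° − 26·2.151 = 30.3; c'Δl = 30.12; W sinα = 56.4
Slice 5: Δl = 2.0/cos45.8° = 2.869 m; N'_5 = 49·cos45.8° − 8·2.869 = 11.2; c'Δl = 40.16; W sinα = 35.1
Σc'Δl = 174.0 kN/m; ΣN' = 339.8 kN/m; ΣW sinα = 183.1 kN/m
Resisting = 174.0 + 339.8·tan35.4° = 174.0 + 241.5 = 415.4 kN/m
FS = 415.4 / 183.1 = 2.269

FS = 2.27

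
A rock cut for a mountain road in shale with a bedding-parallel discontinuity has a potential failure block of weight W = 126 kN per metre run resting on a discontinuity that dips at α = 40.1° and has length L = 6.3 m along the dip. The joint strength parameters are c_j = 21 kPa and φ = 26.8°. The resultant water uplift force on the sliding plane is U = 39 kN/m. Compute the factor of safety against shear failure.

FS = 1.99

Resolving the block weight along and normal to the plane and applying the Mohr–Coulomb strength on the joint:
N' = W cosα − U = 126·cos40.1° − 39 = 57.4 kN/m
Driving force T = W sinα = 126·sin40.1° = 81.2 kN/m
Resisting force R = c_j·L + N'·tanφ = 21·6.3 + 57.4·tan26.8° = 132.3 + 29.0 = 161.3 kN/m
FS = R / T = 161.3 / 81.2 = 1.987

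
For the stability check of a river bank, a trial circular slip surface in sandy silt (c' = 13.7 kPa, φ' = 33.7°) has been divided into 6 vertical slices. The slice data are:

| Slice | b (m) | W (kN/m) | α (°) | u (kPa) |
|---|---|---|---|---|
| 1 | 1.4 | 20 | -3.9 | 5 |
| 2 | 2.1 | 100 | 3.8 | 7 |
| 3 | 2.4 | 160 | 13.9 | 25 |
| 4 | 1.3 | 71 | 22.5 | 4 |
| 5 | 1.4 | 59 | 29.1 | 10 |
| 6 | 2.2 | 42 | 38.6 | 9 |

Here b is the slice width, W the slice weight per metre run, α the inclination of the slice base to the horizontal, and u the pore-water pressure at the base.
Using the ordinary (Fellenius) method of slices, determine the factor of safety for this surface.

Ordinary method of slices: FS = Σ[c'·Δl_i + (W_i cosα_i − u_i·Δl_i)·tanφ'] / Σ W_i sinα_i, with Δl_i = b_i / cosα_i.
Slice 1: Δl = 1.4/cos(-3.9°) = 1.403 m; N'_1 = 20·cos(-3.9°) − 5·1.403 = 12.9; c'Δl = 19.22; W sinα = -1.4
Slice 2: Δl = 2.1/cos3.8° = 2.105 m; N'_2 = 100·cos3.8° − 7·2.105 = 85.0; c'Δl = 28.83; W sinα = 6.6
Slice 3: Δl = 2.4/cos13.9° = 2.472 m; N'_3 = 160·cos13.9° − 25·2.472 = 93.5; c'Δl = 33.87; W sinα = 38.4
Slice 4: Δl = 1.3/cos22.5° = 1.407 m; N'_4 = 71·cos22.5° − 4·1.407 = 60.0; c'Δl = 19.28; W sinα = 27.2
Slice 5: Δl = 1.4/cos29.1° = 1.602 m; N'_5 = 59·cos29.1° − 10·1.602 = 35.5; c'Δl = 21.95; W sinα = 28.7
Slice 6: Δl = 2.2/cos38.6° = 2.815 m; N'_6 = 42·cos38.6° − 9·2.815 = 7.5; c'Δl = 38.57; W sinα = 26.2
Σc'Δl = 161.7 kN/m; ΣN' = 294.5 kN/m; ΣW sinα = 125.8 kN/m
Resisting = 161.7 + 294.5·tan33.7° = 161.7 + 196.4 = 358.1 kN/m
FS = 358.1 / 125.8 = 2.847

FS = 2.85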